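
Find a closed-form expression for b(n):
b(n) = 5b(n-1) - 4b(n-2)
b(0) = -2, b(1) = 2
Characteristic equation: x² - 5x + 4 = 0, which factors as (x - (1))(x - (4)) = 0.
Roots r₁ = 1, r₂ = 4 (distinct).
General solution: b(n) = A·(1)^n + B·(4)^n.
From b(0) = -2: A + B = -2.
From b(1) = 2: A + 4B = 2.
Solving: A = - \frac{10}{3}, B = \frac{4}{3}.
So b(n) = \frac{4 \cdot 4^{n}}{3} - \frac{10}{3}.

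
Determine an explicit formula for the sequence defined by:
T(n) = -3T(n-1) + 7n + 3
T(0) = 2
First-order linear with linear forcing.
Homogeneous solution: T_h(n) = A·(-3)^n.
Try particular T_p(n) = pn + q. Substituting:
  pn + q = -3(p(n-1) + q) + 7n + 3.
Matching the n-coefficient: p = -3p + 7 ⇒ p = \frac{7}{4}.
Matching constants: q = 3p - 3q + 3 ⇒ q = \frac{33}{16}.
General: T(n) = A·(-3)^n + \frac{7 n}{4} + \frac{33}{16}.
Apply T(0) = 2: A + \frac{33}{16} = 2 ⇒ A = - \frac{1}{16}.
So T(n) = - \frac{\left(-3\right)^{n}}{16} + \frac{7 n}{4} + \frac{33}{16}.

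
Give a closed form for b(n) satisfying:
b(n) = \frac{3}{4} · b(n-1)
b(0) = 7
Pure geometric recurrence with ratio \frac{3}{4}.
By induction b(n) = b(0) · (\frac{3}{4})^n = 7 \left(\frac{3}{4}\right)^{n}.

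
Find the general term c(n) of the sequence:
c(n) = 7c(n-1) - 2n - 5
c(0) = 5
First-order linear with linear forcing.
Homogeneous solution: c_h(n) = A·(7)^n.
Try particular c_p(n) = pn + q. Substituting:
  pn + q = 7(p(n-1) + q) - 2n - 5.
Matching the n-coefficient: p = 7p - 2 ⇒ p = \frac{1}{3}.
Matching constants: q = -7p + 7q - 5 ⇒ q = \frac{11}{9}.
General: c(n) = A·(7)^n + \frac{n}{3} + \frac{11}{9}.
Apply c(0) = 5: A + \frac{11}{9} = 5 ⇒ A = \frac{34}{9}.
So c(n) = \frac{34 \cdot 7^{n}}{9} + \frac{n}{3} + \frac{11}{9}.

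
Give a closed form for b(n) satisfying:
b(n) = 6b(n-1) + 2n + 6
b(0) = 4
First-order linear with linear forcing.
Homogeneous solution: b_h(n) = A·(6)^n.
Try particular b_p(n) = pn + q. Substituting:
  pn + q = 6(p(n-1) + q) + 2n + 6.
Matching the n-coefficient: p = 6p + 2 ⇒ p = - \frac{2}{5}.
Matching constants: q = -6p + 6q + 6 ⇒ q = - \frac{42}{25}.
General: b(n) = A·(6)^n - \frac{2 n}{5} - \frac{42}{25}.
Apply b(0) = 4: A - \frac{42}{25} = 4 ⇒ A = \frac{142}{25}.
So b(n) = \frac{142 \cdot 6^{n}}{25} - \frac{2 n}{5} - \frac{42}{25}.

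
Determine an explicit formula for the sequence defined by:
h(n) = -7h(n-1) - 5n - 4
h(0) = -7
First-order linear with linear forcing.
Homogeneous solution: h_h(n) = A·(-7)^n.
Try particular h_p(n) = pn + q. Substituting:
  pn + q = -7(p(n-1) + q) - 5n - 4.
Matching the n-coefficient: p = -7p - 5 ⇒ p = - \frac{5}{8}.
Matching constants: q = 7p - 7q - 4 ⇒ q = - \frac{67}{64}.
General: h(n) = A·(-7)^n - \frac{5 n}{8} - \frac{67}{64}.
Apply h(0) = -7: A - \frac{67}{64} = -7 ⇒ A = - \frac{381}{64}.
So h(n) = - \frac{381 \left(-7\right)^{n}}{64} - \frac{5 n}{8} - \frac{67}{64}.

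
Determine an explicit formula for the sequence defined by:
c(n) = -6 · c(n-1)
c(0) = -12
Pure geometric recurrence with ratio -6.
By induction c(n) = c(0) · (-6)^n = - 12 \left(-6\right)^{n}.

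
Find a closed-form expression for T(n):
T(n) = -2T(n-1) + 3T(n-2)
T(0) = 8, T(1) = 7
Characteristic equation: x² + 2x - 3 = 0, which factors as (x - (1))(x - (-3)) = 0.
Roots r₁ = 1, r₂ = -3 (distinct).
General solution: T(n) = A·(1)^n + B·(-3)^n.
From T(0) = 8: A + B = 8.
From T(1) = 7: A - 3B = 7.
Solving: A = \frac{31}{4}, B = \frac{1}{4}.
So T(n) = \frac{\left(-3\right)^{n}}{4} + \frac{31}{4}.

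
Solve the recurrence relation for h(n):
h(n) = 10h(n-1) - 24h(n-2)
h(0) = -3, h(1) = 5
Characteristic equation: x² - 10x + 24 = 0, which factors as (x - (4))(x - (6)) = 0.
Roots r₁ = 4, r₂ = 6 (distinct).
General solution: h(n) = A·(4)^n + B·(6)^n.
From h(0) = -3: A + B = -3.
From h(1) = 5: 4A + 6B = 5.
Solving: A = - \frac{23}{2}, B = \frac{17}{2}.
So h(n) = - \frac{23 \cdot 4^{n}}{2} + \frac{17 \cdot 6^{n}}{2}.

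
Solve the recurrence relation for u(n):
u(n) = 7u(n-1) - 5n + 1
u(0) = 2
First-order linear with linear forcing.
Homogeneous solution: u_h(n) = A·(7)^n.
Try particular u_p(n) = pn + q. Substituting:
  pn + q = 7(p(n-1) + q) - 5n + 1.
Matching the n-coefficient: p = 7p - 5 ⇒ p = \frac{5}{6}.
Matching constants: q = -7p + 7q + 1 ⇒ q = \frac{29}{36}.
General: u(n) = A·(7)^n + \frac{5 n}{6} + \frac{29}{36}.
Apply u(0) = 2: A + \frac{29}{36} = 2 ⇒ A = \frac{43}{36}.
So u(n) = \frac{43 \cdot 7^{n}}{36} + \frac{5 n}{6} + \frac{29}{36}.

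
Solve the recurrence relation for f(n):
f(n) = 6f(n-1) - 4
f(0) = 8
First-order linear non-homogeneous.
Homogeneous solution: f_h(n) = A·(6)^n.
Try constant particular solution f_p = K: K = 6K - 4 ⇒ K = \frac{4}{5}.
General: f(n) = A·(6)^n + \frac{4}{5}.
Apply f(0) = 8: A + \frac{4}{5} = 8 ⇒ A = \frac{36}{5}.
So f(n) = \frac{36 \cdot 6^{n}}{5} + \frac{4}{5}.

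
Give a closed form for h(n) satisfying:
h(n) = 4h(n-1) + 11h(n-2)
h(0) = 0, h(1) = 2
Characteristic equation: x² - 4x - 11 = 0.
Discriminant Δ = (4)² + 4·(11) = 60.
Roots r₁,₂ = (4 ± √60)/2, so r₁ = 2 + \sqrt{15}, r₂ = 2 - \sqrt{15}.
General solution: h(n) = A·r₁^n + B·r₂^n.
From the initial conditions, A + B = 0 and r₁A + r₂B = 2.
Since r₁ - r₂ = √60: A = (2 - (0)r₂)/√60 = \frac{\sqrt{15}}{15}, and B = 0 - A = - \frac{\sqrt{15}}{15}.
So h(n) = \left(\frac{\sqrt{15}}{15}\right)\left(2 + \sqrt{15}\right)^n + \left(- \frac{\sqrt{15}}{15}\right)\left(2 - \sqrt{15}\right)^n.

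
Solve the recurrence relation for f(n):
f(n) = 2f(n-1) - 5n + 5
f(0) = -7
First-order linear with linear forcing.
Homogeneous solution: f_h(n) = A·(2)^n.
Try particular f_p(n) = pn + q. Substituting:
  pn + q = 2(p(n-1) + q) - 5n + 5.
Matching the n-coefficient: p = 2p - 5 ⇒ p = 5.
Matching constants: q = -2p + 2q + 5 ⇒ q = 5.
General: f(n) = A·(2)^n + 5 n + 5.
Apply f(0) = -7: A + 5 = -7 ⇒ A = -12.
So f(n) = - 12 \cdot 2^{n} + 5 n + 5.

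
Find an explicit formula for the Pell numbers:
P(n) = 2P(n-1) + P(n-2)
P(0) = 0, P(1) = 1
This is the Pell sequence.
Characteristic equation: x² - 2x - 1 = 0; roots r₁ = 1 + \sqrt{2}, r₂ = 1 - \sqrt{2}.
General: P(n) = A·r₁^n + B·r₂^n. Solving with P(0)=0, P(1)=1 gives A = \frac{\sqrt{2}}{4}, B = - \frac{\sqrt{2}}{4}.
So P(n) = \frac{\sqrt{2} \left(- \left(1 - \sqrt{2}\right)^{n} + \left(1 + \sqrt{2}\right)^{n}\right)}{4}.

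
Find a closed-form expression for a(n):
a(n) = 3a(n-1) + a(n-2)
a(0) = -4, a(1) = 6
Characteristic equation: x² - 3x - 1 = 0.
Discriminant Δ = (3)² + 4·(1) = 13.
Roots r₁,₂ = (3 ± √13)/2, so r₁ = \frac{3}{2} + \frac{\sqrt{13}}{2}, r₂ = \frac{3}{2} - \frac{\sqrt{13}}{2}.
General solution: a(n) = A·r₁^n + B·r₂^n.
From the initial conditions, A + B = -4 and r₁A + r₂B = 6.
Since r₁ - r₂ = √13: A = (6 - (-4)r₂)/√13 = -2 + \frac{12 \sqrt{13}}{13}, and B = -4 - A = - \frac{12 \sqrt{13}}{13} - 2.
So a(n) = \left(-2 + \frac{12 \sqrt{13}}{13}\right)\left(\frac{3}{2} + \frac{\sqrt{13}}{2}\right)^n + \left(- \frac{12 \sqrt{13}}{13} - 2\right)\left(\frac{3}{2} - \frac{\sqrt{13}}{2}\right)^n.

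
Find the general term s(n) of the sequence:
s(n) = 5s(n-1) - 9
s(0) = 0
First-order linear non-homogeneous.
Homogeneous solution: s_h(n) = A·(5)^n.
Try constant particular solution s_p = K: K = 5K - 9 ⇒ K = \frac{9}{4}.
General: s(n) = A·(5)^n + \frac{9}{4}.
Apply s(0) = 0: A + \frac{9}{4} = 0 ⇒ A = - \frac{9}{4}.
So s(n) = \frac{9}{4} - \frac{9 \cdot 5^{n}}{4}.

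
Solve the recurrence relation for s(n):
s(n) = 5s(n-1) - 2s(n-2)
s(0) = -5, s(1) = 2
Characteristic equation: x² - 5x + 2 = 0.
Discriminant Δ = (5)² + 4·(-2) = 17.
Roots r₁,₂ = (5 ± √17)/2, so r₁ = \frac{\sqrt{17}}{2} + \frac{5}{2}, r₂ = \frac{5}{2} - \frac{\sqrt{17}}{2}.
General solution: s(n) = A·r₁^n + B·r₂^n.
From the initial conditions, A + B = -5 and r₁A + r₂B = 2.
Since r₁ - r₂ = √17: A = (2 - (-5)r₂)/√17 = - \frac{5}{2} + \frac{29 \sqrt{17}}{34}, and B = -5 - A = - \frac{29 \sqrt{17}}{34} - \frac{5}{2}.
So s(n) = \left(- \frac{5}{2} + \frac{29 \sqrt{17}}{34}\right)\left(\frac{\sqrt{17}}{2} + \frac{5}{2}\right)^n + \left(- \frac{29 \sqrt{17}}{34} - \frac{5}{2}\right)\left(\frac{5}{2} - \frac{\sqrt{17}}{2}\right)^n.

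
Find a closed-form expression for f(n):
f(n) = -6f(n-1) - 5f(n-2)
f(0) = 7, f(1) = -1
Characteristic equation: x² + 6x + 5 = 0, which factors as (x - (-1))(x - (-5)) = 0.
Roots r₁ = -1, r₂ = -5 (distinct).
General solution: f(n) = A·(-1)^n + B·(-5)^n.
From f(0) = 7: A + B = 7.
From f(1) = -1: -A - 5B = -1.
Solving: A = \frac{17}{2}, B = - \frac{3}{2}.
So f(n) = \frac{17 \left(-1\right)^{n}}{2} - \frac{3 \left(-5\right)^{n}}{2}.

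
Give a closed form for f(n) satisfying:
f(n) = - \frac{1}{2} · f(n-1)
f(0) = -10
Pure geometric recurrence with ratio - \frac{1}{2}.
By induction f(n) = f(0) · (- \frac{1}{2})^n = - 10 \left(- \frac{1}{2}\right)^{n}.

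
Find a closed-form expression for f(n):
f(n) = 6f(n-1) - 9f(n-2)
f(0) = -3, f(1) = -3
Characteristic equation: x² - 6x + 9 = 0, which is (x - (3))².
Repeated root r = 3.
General solution: f(n) = (A + Bn)·(3)^n.
From f(0) = -3: A = -3.
From f(1) = -3: (A + B)·(3) = -3 ⇒ B = 2.
So f(n) = \left(2 n - 3\right) \cdot (3)^n.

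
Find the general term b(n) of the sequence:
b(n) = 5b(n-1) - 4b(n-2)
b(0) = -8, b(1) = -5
Characteristic equation: x² - 5x + 4 = 0, which factors as (x - (1))(x - (4)) = 0.
Roots r₁ = 1, r₂ = 4 (distinct).
General solution: b(n) = A·(1)^n + B·(4)^n.
From b(0) = -8: A + B = -8.
From b(1) = -5: A + 4B = -5.
Solving: A = -9, B = 1.
So b(n) = 4^{n} - 9.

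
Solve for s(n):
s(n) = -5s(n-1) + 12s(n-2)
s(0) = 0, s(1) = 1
Characteristic equation: x² + 5x - 12 = 0.
Discriminant Δ = (-5)² + 4·(12) = 73.
Roots r₁,₂ = (-5 ± √73)/2, so r₁ = - \frac{5}{2} + \frac{\sqrt{73}}{2}, r₂ = - \frac{\sqrt{73}}{2} - \frac{5}{2}.
General solution: s(n) = A·r₁^n + B·r₂^n.
From the initial conditions, A + B = 0 and r₁A + r₂B = 1.
Since r₁ - r₂ = √73: A = (1 - (0)r₂)/√73 = \frac{\sqrt{73}}{73}, and B = 0 - A = - \frac{\sqrt{73}}{73}.
So s(n) = \left(\frac{\sqrt{73}}{73}\right)\left(- \frac{5}{2} + \frac{\sqrt{73}}{2}\right)^n + \left(- \frac{\sqrt{73}}{73}\right)\left(- \frac{\sqrt{73}}{2} - \frac{5}{2}\right)^n.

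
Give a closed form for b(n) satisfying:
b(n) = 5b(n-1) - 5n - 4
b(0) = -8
First-order linear with linear forcing.
Homogeneous solution: b_h(n) = A·(5)^n.
Try particular b_p(n) = pn + q. Substituting:
  pn + q = 5(p(n-1) + q) - 5n - 4.
Matching the n-coefficient: p = 5p - 5 ⇒ p = \frac{5}{4}.
Matching constants: q = -5p + 5q - 4 ⇒ q = \frac{41}{16}.
General: b(n) = A·(5)^n + \frac{5 n}{4} + \frac{41}{16}.
Apply b(0) = -8: A + \frac{41}{16} = -8 ⇒ A = - \frac{169}{16}.
So b(n) = - \frac{169 \cdot 5^{n}}{16} + \frac{5 n}{4} + \frac{41}{16}.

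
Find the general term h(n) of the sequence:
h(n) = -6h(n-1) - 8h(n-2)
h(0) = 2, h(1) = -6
Characteristic equation: x² + 6x + 8 = 0, which factors as (x - (-4))(x - (-2)) = 0.
Roots r₁ = -4, r₂ = -2 (distinct).
General solution: h(n) = A·(-4)^n + B·(-2)^n.
From h(0) = 2: A + B = 2.
From h(1) = -6: -4A - 2B = -6.
Solving: A = 1, B = 1.
So h(n) = \left(-2\right)^{n} + \left(-4\right)^{n}.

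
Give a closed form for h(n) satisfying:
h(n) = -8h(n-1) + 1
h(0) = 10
First-order linear non-homogeneous.
Homogeneous solution: h_h(n) = A·(-8)^n.
Try constant particular solution h_p = K: K = -8K + 1 ⇒ K = \frac{1}{9}.
General: h(n) = A·(-8)^n + \frac{1}{9}.
Apply h(0) = 10: A + \frac{1}{9} = 10 ⇒ A = \frac{89}{9}.
So h(n) = \frac{89 \left(-8\right)^{n}}{9} + \frac{1}{9}.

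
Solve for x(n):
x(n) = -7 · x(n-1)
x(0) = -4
Pure geometric recurrence with ratio -7.
By induction x(n) = x(0) · (-7)^n = - 4 \left(-7\right)^{n}.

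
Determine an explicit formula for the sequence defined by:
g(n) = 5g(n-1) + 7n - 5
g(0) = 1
First-order linear with linear forcing.
Homogeneous solution: g_h(n) = A·(5)^n.
Try particular g_p(n) = pn + q. Substituting:
  pn + q = 5(p(n-1) + q) + 7n - 5.
Matching the n-coefficient: p = 5p + 7 ⇒ p = - \frac{7}{4}.
Matching constants: q = -5p + 5q - 5 ⇒ q = - \frac{15}{16}.
General: g(n) = A·(5)^n - \frac{7 n}{4} - \frac{15}{16}.
Apply g(0) = 1: A - \frac{15}{16} = 1 ⇒ A = \frac{31}{16}.
So g(n) = \frac{31 \cdot 5^{n}}{16} - \frac{7 n}{4} - \frac{15}{16}.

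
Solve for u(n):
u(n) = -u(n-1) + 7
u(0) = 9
First-order linear non-homogeneous.
Homogeneous solution: u_h(n) = A·(-1)^n.
Try constant particular solution u_p = K: K = -K + 7 ⇒ K = \frac{7}{2}.
General: u(n) = A·(-1)^n + \frac{7}{2}.
Apply u(0) = 9: A + \frac{7}{2} = 9 ⇒ A = \frac{11}{2}.
So u(n) = \frac{11 \left(-1\right)^{n}}{2} + \frac{7}{2}.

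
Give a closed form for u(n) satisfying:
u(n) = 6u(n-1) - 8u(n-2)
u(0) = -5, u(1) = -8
Characteristic equation: x² - 6x + 8 = 0, which factors as (x - (4))(x - (2)) = 0.
Roots r₁ = 4, r₂ = 2 (distinct).
General solution: u(n) = A·(4)^n + B·(2)^n.
From u(0) = -5: A + B = -5.
From u(1) = -8: 4A + 2B = -8.
Solving: A = 1, B = -6.
So u(n) = - 6 \cdot 2^{n} + 4^{n}.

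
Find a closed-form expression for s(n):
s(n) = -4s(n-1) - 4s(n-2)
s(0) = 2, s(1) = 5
Characteristic equation: x² + 4x + 4 = 0, which is (x - (-2))².
Repeated root r = -2.
General solution: s(n) = (A + Bn)·(-2)^n.
From s(0) = 2: A = 2.
From s(1) = 5: (A + B)·(-2) = 5 ⇒ B = - \frac{9}{2}.
So s(n) = \left(2 - \frac{9 n}{2}\right) \cdot (-2)^n.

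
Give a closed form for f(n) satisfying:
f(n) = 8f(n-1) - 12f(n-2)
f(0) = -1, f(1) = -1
Characteristic equation: x² - 8x + 12 = 0, which factors as (x - (6))(x - (2)) = 0.
Roots r₁ = 6, r₂ = 2 (distinct).
General solution: f(n) = A·(6)^n + B·(2)^n.
From f(0) = -1: A + B = -1.
From f(1) = -1: 6A + 2B = -1.
Solving: A = \frac{1}{4}, B = - \frac{5}{4}.
So f(n) = - \frac{5 \cdot 2^{n}}{4} + \frac{6^{n}}{4}.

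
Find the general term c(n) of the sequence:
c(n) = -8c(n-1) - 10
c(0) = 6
First-order linear non-homogeneous.
Homogeneous solution: c_h(n) = A·(-8)^n.
Try constant particular solution c_p = K: K = -8K - 10 ⇒ K = - \frac{10}{9}.
General: c(n) = A·(-8)^n - \frac{10}{9}.
Apply c(0) = 6: A - \frac{10}{9} = 6 ⇒ A = \frac{64}{9}.
So c(n) = \frac{64 \left(-8\right)^{n}}{9} - \frac{10}{9}.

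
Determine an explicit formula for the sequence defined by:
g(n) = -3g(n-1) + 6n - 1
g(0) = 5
First-order linear with linear forcing.
Homogeneous solution: g_h(n) = A·(-3)^n.
Try particular g_p(n) = pn + q. Substituting:
  pn + q = -3(p(n-1) + q) + 6n - 1.
Matching the n-coefficient: p = -3p + 6 ⇒ p = \frac{3}{2}.
Matching constants: q = 3p - 3q - 1 ⇒ q = \frac{7}{8}.
General: g(n) = A·(-3)^n + \frac{3 n}{2} + \frac{7}{8}.
Apply g(0) = 5: A + \frac{7}{8} = 5 ⇒ A = \frac{33}{8}.
So g(n) = \frac{33 \left(-3\right)^{n}}{8} + \frac{3 n}{2} + \frac{7}{8}.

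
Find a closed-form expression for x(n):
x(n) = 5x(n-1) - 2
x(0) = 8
First-order linear non-homogeneous.
Homogeneous solution: x_h(n) = A·(5)^n.
Try constant particular solution x_p = K: K = 5K - 2 ⇒ K = \frac{1}{2}.
General: x(n) = A·(5)^n + \frac{1}{2}.
Apply x(0) = 8: A + \frac{1}{2} = 8 ⇒ A = \frac{15}{2}.
So x(n) = \frac{15 \cdot 5^{n}}{2} + \frac{1}{2}.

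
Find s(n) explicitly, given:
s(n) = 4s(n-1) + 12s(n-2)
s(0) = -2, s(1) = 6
Characteristic equation: x² - 4x - 12 = 0, which factors as (x - (6))(x - (-2)) = 0.
Roots r₁ = 6, r₂ = -2 (distinct).
General solution: s(n) = A·(6)^n + B·(-2)^n.
From s(0) = -2: A + B = -2.
From s(1) = 6: 6A - 2B = 6.
Solving: A = \frac{1}{4}, B = - \frac{9}{4}.
So s(n) = - \frac{9 \left(-2\right)^{n}}{4} + \frac{6^{n}}{4}.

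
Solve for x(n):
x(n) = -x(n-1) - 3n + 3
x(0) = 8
First-order linear with linear forcing.
Homogeneous solution: x_h(n) = A·(-1)^n.
Try particular x_p(n) = pn + q. Substituting:
  pn + q = -(p(n-1) + q) - 3n + 3.
Matching the n-coefficient: p = -p - 3 ⇒ p = - \frac{3}{2}.
Matching constants: q = p - q + 3 ⇒ q = \frac{3}{4}.
General: x(n) = A·(-1)^n - \frac{3 n}{2} + \frac{3}{4}.
Apply x(0) = 8: A + \frac{3}{4} = 8 ⇒ A = \frac{29}{4}.
So x(n) = \frac{29 \left(-1\right)^{n}}{4} - \frac{3 n}{2} + \frac{3}{4}.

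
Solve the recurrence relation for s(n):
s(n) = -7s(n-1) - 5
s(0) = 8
First-order linear non-homogeneous.
Homogeneous solution: s_h(n) = A·(-7)^n.
Try constant particular solution s_p = K: K = -7K - 5 ⇒ K = - \frac{5}{8}.
General: s(n) = A·(-7)^n - \frac{5}{8}.
Apply s(0) = 8: A - \frac{5}{8} = 8 ⇒ A = \frac{69}{8}.
So s(n) = \frac{69 \left(-7\right)^{n}}{8} - \frac{5}{8}.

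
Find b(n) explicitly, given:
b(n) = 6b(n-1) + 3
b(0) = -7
First-order linear non-homogeneous.
Homogeneous solution: b_h(n) = A·(6)^n.
Try constant particular solution b_p = K: K = 6K + 3 ⇒ K = - \frac{3}{5}.
General: b(n) = A·(6)^n - \frac{3}{5}.
Apply b(0) = -7: A - \frac{3}{5} = -7 ⇒ A = - \frac{32}{5}.
So b(n) = - \frac{32 \cdot 6^{n}}{5} - \frac{3}{5}.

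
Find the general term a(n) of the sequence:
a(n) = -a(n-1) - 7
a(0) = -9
First-order linear non-homogeneous.
Homogeneous solution: a_h(n) = A·(-1)^n.
Try constant particular solution a_p = K: K = -K - 7 ⇒ K = - \frac{7}{2}.
General: a(n) = A·(-1)^n - \frac{7}{2}.
Apply a(0) = -9: A - \frac{7}{2} = -9 ⇒ A = - \frac{11}{2}.
So a(n) = - \frac{11 \left(-1\right)^{n}}{2} - \frac{7}{2}.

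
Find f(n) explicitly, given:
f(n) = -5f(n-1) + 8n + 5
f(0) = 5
First-order linear with linear forcing.
Homogeneous solution: f_h(n) = A·(-5)^n.
Try particular f_p(n) = pn + q. Substituting:
  pn + q = -5(p(n-1) + q) + 8n + 5.
Matching the n-coefficient: p = -5p + 8 ⇒ p = \frac{4}{3}.
Matching constants: q = 5p - 5q + 5 ⇒ q = \frac{35}{18}.
General: f(n) = A·(-5)^n + \frac{4 n}{3} + \frac{35}{18}.
Apply f(0) = 5: A + \frac{35}{18} = 5 ⇒ A = \frac{55}{18}.
So f(n) = \frac{55 \left(-5\right)^{n}}{18} + \frac{4 n}{3} + \frac{35}{18}.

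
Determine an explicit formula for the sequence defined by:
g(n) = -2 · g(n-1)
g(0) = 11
Pure geometric recurrence with ratio -2.
By induction g(n) = g(0) · (-2)^n = 11 \left(-2\right)^{n}.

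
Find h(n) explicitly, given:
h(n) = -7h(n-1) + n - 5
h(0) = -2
First-order linear with linear forcing.
Homogeneous solution: h_h(n) = A·(-7)^n.
Try particular h_p(n) = pn + q. Substituting:
  pn + q = -7(p(n-1) + q) + n - 5.
Matching the n-coefficient: p = -7p + 1 ⇒ p = \frac{1}{8}.
Matching constants: q = 7p - 7q - 5 ⇒ q = - \frac{33}{64}.
General: h(n) = A·(-7)^n + \frac{n}{8} - \frac{33}{64}.
Apply h(0) = -2: A - \frac{33}{64} = -2 ⇒ A = - \frac{95}{64}.
So h(n) = - \frac{95 \left(-7\right)^{n}}{64} + \frac{n}{8} - \frac{33}{64}.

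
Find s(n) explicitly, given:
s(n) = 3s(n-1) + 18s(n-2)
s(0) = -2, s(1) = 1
Characteristic equation: x² - 3x - 18 = 0, which factors as (x - (-3))(x - (6)) = 0.
Roots r₁ = -3, r₂ = 6 (distinct).
General solution: s(n) = A·(-3)^n + B·(6)^n.
From s(0) = -2: A + B = -2.
From s(1) = 1: -3A + 6B = 1.
Solving: A = - \frac{13}{9}, B = - \frac{5}{9}.
So s(n) = - \frac{13 \left(-3\right)^{n}}{9} - \frac{5 \cdot 6^{n}}{9}.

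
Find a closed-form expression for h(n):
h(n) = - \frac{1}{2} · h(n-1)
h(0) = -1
Pure geometric recurrence with ratio - \frac{1}{2}.
By induction h(n) = h(0) · (- \frac{1}{2})^n = - \left(- \frac{1}{2}\right)^{n}.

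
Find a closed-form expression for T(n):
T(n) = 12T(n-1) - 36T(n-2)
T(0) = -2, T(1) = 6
Characteristic equation: x² - 12x + 36 = 0, which is (x - (6))².
Repeated root r = 6.
General solution: T(n) = (A + Bn)·(6)^n.
From T(0) = -2: A = -2.
From T(1) = 6: (A + B)·(6) = 6 ⇒ B = 3.
So T(n) = \left(3 n - 2\right) \cdot (6)^n.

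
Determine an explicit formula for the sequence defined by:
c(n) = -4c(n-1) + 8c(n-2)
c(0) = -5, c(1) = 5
Characteristic equation: x² + 4x - 8 = 0.
Discriminant Δ = (-4)² + 4·(8) = 48.
Roots r₁,₂ = (-4 ± √48)/2, so r₁ = -2 + 2 \sqrt{3}, r₂ = - 2 \sqrt{3} - 2.
General solution: c(n) = A·r₁^n + B·r₂^n.
From the initial conditions, A + B = -5 and r₁A + r₂B = 5.
Since r₁ - r₂ = √48: A = (5 - (-5)r₂)/√48 = - \frac{5}{2} - \frac{5 \sqrt{3}}{12}, and B = -5 - A = - \frac{5}{2} + \frac{5 \sqrt{3}}{12}.
So c(n) = \left(- \frac{5}{2} - \frac{5 \sqrt{3}}{12}\right)\left(-2 + 2 \sqrt{3}\right)^n + \left(- \frac{5}{2} + \frac{5 \sqrt{3}}{12}\right)\left(- 2 \sqrt{3} - 2\right)^n.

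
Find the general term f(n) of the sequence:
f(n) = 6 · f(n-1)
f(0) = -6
Pure geometric recurrence with ratio 6.
By induction f(n) = f(0) · (6)^n = - 6 \cdot 6^{n}.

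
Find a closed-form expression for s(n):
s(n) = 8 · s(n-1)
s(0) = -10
Pure geometric recurrence with ratio 8.
By induction s(n) = s(0) · (8)^n = - 10 \cdot 8^{n}.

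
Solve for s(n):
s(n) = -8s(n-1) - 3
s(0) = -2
First-order linear non-homogeneous.
Homogeneous solution: s_h(n) = A·(-8)^n.
Try constant particular solution s_p = K: K = -8K - 3 ⇒ K = - \frac{1}{3}.
General: s(n) = A·(-8)^n - \frac{1}{3}.
Apply s(0) = -2: A - \frac{1}{3} = -2 ⇒ A = - \frac{5}{3}.
So s(n) = - \frac{5 \left(-8\right)^{n}}{3} - \frac{1}{3}.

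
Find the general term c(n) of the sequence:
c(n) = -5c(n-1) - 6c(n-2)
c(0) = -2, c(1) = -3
Characteristic equation: x² + 5x + 6 = 0, which factors as (x - (-2))(x - (-3)) = 0.
Roots r₁ = -2, r₂ = -3 (distinct).
General solution: c(n) = A·(-2)^n + B·(-3)^n.
From c(0) = -2: A + B = -2.
From c(1) = -3: -2A - 3B = -3.
Solving: A = -9, B = 7.
So c(n) = - 9 \left(-2\right)^{n} + 7 \left(-3\right)^{n}.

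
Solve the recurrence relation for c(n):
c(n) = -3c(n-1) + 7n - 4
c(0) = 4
First-order linear with linear forcing.
Homogeneous solution: c_h(n) = A·(-3)^n.
Try particular c_p(n) = pn + q. Substituting:
  pn + q = -3(p(n-1) + q) + 7n - 4.
Matching the n-coefficient: p = -3p + 7 ⇒ p = \frac{7}{4}.
Matching constants: q = 3p - 3q - 4 ⇒ q = \frac{5}{16}.
General: c(n) = A·(-3)^n + \frac{7 n}{4} + \frac{5}{16}.
Apply c(0) = 4: A + \frac{5}{16} = 4 ⇒ A = \frac{59}{16}.
So c(n) = \frac{59 \left(-3\right)^{n}}{16} + \frac{7 n}{4} + \frac{5}{16}.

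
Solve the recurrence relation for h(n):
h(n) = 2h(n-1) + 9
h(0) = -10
First-order linear non-homogeneous.
Homogeneous solution: h_h(n) = A·(2)^n.
Try constant particular solution h_p = K: K = 2K + 9 ⇒ K = -9.
General: h(n) = A·(2)^n - 9.
Apply h(0) = -10: A - 9 = -10 ⇒ A = -1.
So h(n) = - 2^{n} - 9.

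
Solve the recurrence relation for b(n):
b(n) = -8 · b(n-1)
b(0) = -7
Pure geometric recurrence with ratio -8.
By induction b(n) = b(0) · (-8)^n = - 7 \left(-8\right)^{n}.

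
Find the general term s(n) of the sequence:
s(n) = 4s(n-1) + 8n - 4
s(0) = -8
First-order linear with linear forcing.
Homogeneous solution: s_h(n) = A·(4)^n.
Try particular s_p(n) = pn + q. Substituting:
  pn + q = 4(p(n-1) + q) + 8n - 4.
Matching the n-coefficient: p = 4p + 8 ⇒ p = - \frac{8}{3}.
Matching constants: q = -4p + 4q - 4 ⇒ q = - \frac{20}{9}.
General: s(n) = A·(4)^n - \frac{8 n}{3} - \frac{20}{9}.
Apply s(0) = -8: A - \frac{20}{9} = -8 ⇒ A = - \frac{52}{9}.
So s(n) = - \frac{52 \cdot 4^{n}}{9} - \frac{8 n}{3} - \frac{20}{9}.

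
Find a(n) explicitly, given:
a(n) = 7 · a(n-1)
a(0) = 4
Pure geometric recurrence with ratio 7.
By induction a(n) = a(0) · (7)^n = 4 \cdot 7^{n}.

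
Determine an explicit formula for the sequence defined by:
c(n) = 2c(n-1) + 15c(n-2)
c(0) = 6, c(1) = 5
Characteristic equation: x² - 2x - 15 = 0, which factors as (x - (-3))(x - (5)) = 0.
Roots r₁ = -3, r₂ = 5 (distinct).
General solution: c(n) = A·(-3)^n + B·(5)^n.
From c(0) = 6: A + B = 6.
From c(1) = 5: -3A + 5B = 5.
Solving: A = \frac{25}{8}, B = \frac{23}{8}.
So c(n) = \frac{25 \left(-3\right)^{n}}{8} + \frac{23 \cdot 5^{n}}{8}.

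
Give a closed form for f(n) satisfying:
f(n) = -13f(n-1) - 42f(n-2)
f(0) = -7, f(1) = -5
Characteristic equation: x² + 13x + 42 = 0, which factors as (x - (-6))(x - (-7)) = 0.
Roots r₁ = -6, r₂ = -7 (distinct).
General solution: f(n) = A·(-6)^n + B·(-7)^n.
From f(0) = -7: A + B = -7.
From f(1) = -5: -6A - 7B = -5.
Solving: A = -54, B = 47.
So f(n) = - 54 \left(-6\right)^{n} + 47 \left(-7\right)^{n}.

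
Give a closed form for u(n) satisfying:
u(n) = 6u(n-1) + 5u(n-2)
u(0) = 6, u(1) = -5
Characteristic equation: x² - 6x - 5 = 0.
Discriminant Δ = (6)² + 4·(5) = 56.
Roots r₁,₂ = (6 ± √56)/2, so r₁ = 3 + \sqrt{14}, r₂ = 3 - \sqrt{14}.
General solution: u(n) = A·r₁^n + B·r₂^n.
From the initial conditions, A + B = 6 and r₁A + r₂B = -5.
Since r₁ - r₂ = √56: A = (-5 - (6)r₂)/√56 = 3 - \frac{23 \sqrt{14}}{28}, and B = 6 - A = 3 + \frac{23 \sqrt{14}}{28}.
So u(n) = \left(3 - \frac{23 \sqrt{14}}{28}\right)\left(3 + \sqrt{14}\right)^n + \left(3 + \frac{23 \sqrt{14}}{28}\right)\left(3 - \sqrt{14}\right)^n.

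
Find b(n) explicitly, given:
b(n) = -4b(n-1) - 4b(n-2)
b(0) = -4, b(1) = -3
Characteristic equation: x² + 4x + 4 = 0, which is (x - (-2))².
Repeated root r = -2.
General solution: b(n) = (A + Bn)·(-2)^n.
From b(0) = -4: A = -4.
From b(1) = -3: (A + B)·(-2) = -3 ⇒ B = \frac{11}{2}.
So b(n) = \left(\frac{11 n}{2} - 4\right) \cdot (-2)^n.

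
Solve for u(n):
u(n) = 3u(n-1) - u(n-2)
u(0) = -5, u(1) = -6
Characteristic equation: x² - 3x + 1 = 0.
Discriminant Δ = (3)² + 4·(-1) = 5.
Roots r₁,₂ = (3 ± √5)/2, so r₁ = \frac{\sqrt{5}}{2} + \frac{3}{2}, r₂ = \frac{3}{2} - \frac{\sqrt{5}}{2}.
General solution: u(n) = A·r₁^n + B·r₂^n.
From the initial conditions, A + B = -5 and r₁A + r₂B = -6.
Since r₁ - r₂ = √5: A = (-6 - (-5)r₂)/√5 = - \frac{5}{2} + \frac{3 \sqrt{5}}{10}, and B = -5 - A = - \frac{5}{2} - \frac{3 \sqrt{5}}{10}.
So u(n) = \left(- \frac{5}{2} + \frac{3 \sqrt{5}}{10}\right)\left(\frac{\sqrt{5}}{2} + \frac{3}{2}\right)^n + \left(- \frac{5}{2} - \frac{3 \sqrt{5}}{10}\right)\left(\frac{3}{2} - \frac{\sqrt{5}}{2}\right)^n.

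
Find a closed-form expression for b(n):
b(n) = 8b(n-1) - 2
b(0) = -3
First-order linear non-homogeneous.
Homogeneous solution: b_h(n) = A·(8)^n.
Try constant particular solution b_p = K: K = 8K - 2 ⇒ K = \frac{2}{7}.
General: b(n) = A·(8)^n + \frac{2}{7}.
Apply b(0) = -3: A + \frac{2}{7} = -3 ⇒ A = - \frac{23}{7}.
So b(n) = \frac{2}{7} - \frac{23 \cdot 8^{n}}{7}.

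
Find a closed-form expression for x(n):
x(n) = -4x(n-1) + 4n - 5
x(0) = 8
First-order linear with linear forcing.
Homogeneous solution: x_h(n) = A·(-4)^n.
Try particular x_p(n) = pn + q. Substituting:
  pn + q = -4(p(n-1) + q) + 4n - 5.
Matching the n-coefficient: p = -4p + 4 ⇒ p = \frac{4}{5}.
Matching constants: q = 4p - 4q - 5 ⇒ q = - \frac{9}{25}.
General: x(n) = A·(-4)^n + \frac{4 n}{5} - \frac{9}{25}.
Apply x(0) = 8: A - \frac{9}{25} = 8 ⇒ A = \frac{209}{25}.
So x(n) = \frac{209 \left(-4\right)^{n}}{25} + \frac{4 n}{5} - \frac{9}{25}.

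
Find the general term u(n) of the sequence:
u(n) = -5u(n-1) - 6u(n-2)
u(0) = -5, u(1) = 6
Characteristic equation: x² + 5x + 6 = 0, which factors as (x - (-3))(x - (-2)) = 0.
Roots r₁ = -3, r₂ = -2 (distinct).
General solution: u(n) = A·(-3)^n + B·(-2)^n.
From u(0) = -5: A + B = -5.
From u(1) = 6: -3A - 2B = 6.
Solving: A = 4, B = -9.
So u(n) = - 9 \left(-2\right)^{n} + 4 \left(-3\right)^{n}.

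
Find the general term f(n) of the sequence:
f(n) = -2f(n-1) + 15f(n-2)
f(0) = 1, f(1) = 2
Characteristic equation: x² + 2x - 15 = 0, which factors as (x - (3))(x - (-5)) = 0.
Roots r₁ = 3, r₂ = -5 (distinct).
General solution: f(n) = A·(3)^n + B·(-5)^n.
From f(0) = 1: A + B = 1.
From f(1) = 2: 3A - 5B = 2.
Solving: A = \frac{7}{8}, B = \frac{1}{8}.
So f(n) = \frac{\left(-5\right)^{n}}{8} + \frac{7 \cdot 3^{n}}{8}.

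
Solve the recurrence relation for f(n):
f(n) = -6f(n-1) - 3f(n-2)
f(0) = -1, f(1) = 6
Characteristic equation: x² + 6x + 3 = 0.
Discriminant Δ = (-6)² + 4·(-3) = 24.
Roots r₁,₂ = (-6 ± √24)/2, so r₁ = -3 + \sqrt{6}, r₂ = -3 - \sqrt{6}.
General solution: f(n) = A·r₁^n + B·r₂^n.
From the initial conditions, A + B = -1 and r₁A + r₂B = 6.
Since r₁ - r₂ = √24: A = (6 - (-1)r₂)/√24 = - \frac{1}{2} + \frac{\sqrt{6}}{4}, and B = -1 - A = - \frac{\sqrt{6}}{4} - \frac{1}{2}.
So f(n) = \left(- \frac{1}{2} + \frac{\sqrt{6}}{4}\right)\left(-3 + \sqrt{6}\right)^n + \left(- \frac{\sqrt{6}}{4} - \frac{1}{2}\right)\left(-3 - \sqrt{6}\right)^n.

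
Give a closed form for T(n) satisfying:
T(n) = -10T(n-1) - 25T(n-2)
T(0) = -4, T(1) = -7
Characteristic equation: x² + 10x + 25 = 0, which is (x - (-5))².
Repeated root r = -5.
General solution: T(n) = (A + Bn)·(-5)^n.
From T(0) = -4: A = -4.
From T(1) = -7: (A + B)·(-5) = -7 ⇒ B = \frac{27}{5}.
So T(n) = \left(\frac{27 n}{5} - 4\right) \cdot (-5)^n.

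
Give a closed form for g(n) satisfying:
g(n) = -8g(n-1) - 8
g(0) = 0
First-order linear non-homogeneous.
Homogeneous solution: g_h(n) = A·(-8)^n.
Try constant particular solution g_p = K: K = -8K - 8 ⇒ K = - \frac{8}{9}.
General: g(n) = A·(-8)^n - \frac{8}{9}.
Apply g(0) = 0: A - \frac{8}{9} = 0 ⇒ A = \frac{8}{9}.
So g(n) = \frac{8 \left(-8\right)^{n}}{9} - \frac{8}{9}.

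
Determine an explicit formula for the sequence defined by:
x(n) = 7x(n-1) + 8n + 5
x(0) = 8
First-order linear with linear forcing.
Homogeneous solution: x_h(n) = A·(7)^n.
Try particular x_p(n) = pn + q. Substituting:
  pn + q = 7(p(n-1) + q) + 8n + 5.
Matching the n-coefficient: p = 7p + 8 ⇒ p = - \frac{4}{3}.
Matching constants: q = -7p + 7q + 5 ⇒ q = - \frac{43}{18}.
General: x(n) = A·(7)^n - \frac{4 n}{3} - \frac{43}{18}.
Apply x(0) = 8: A - \frac{43}{18} = 8 ⇒ A = \frac{187}{18}.
So x(n) = \frac{187 \cdot 7^{n}}{18} - \frac{4 n}{3} - \frac{43}{18}.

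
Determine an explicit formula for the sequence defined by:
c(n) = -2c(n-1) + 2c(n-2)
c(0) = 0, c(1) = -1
Characteristic equation: x² + 2x - 2 = 0.
Discriminant Δ = (-2)² + 4·(2) = 12.
Roots r₁,₂ = (-2 ± √12)/2, so r₁ = -1 + \sqrt{3}, r₂ = - \sqrt{3} - 1.
General solution: c(n) = A·r₁^n + B·r₂^n.
From the initial conditions, A + B = 0 and r₁A + r₂B = -1.
Since r₁ - r₂ = √12: A = (-1 - (0)r₂)/√12 = - \frac{\sqrt{3}}{6}, and B = 0 - A = \frac{\sqrt{3}}{6}.
So c(n) = \left(- \frac{\sqrt{3}}{6}\right)\left(-1 + \sqrt{3}\right)^n + \left(\frac{\sqrt{3}}{6}\right)\left(- \sqrt{3} - 1\right)^n.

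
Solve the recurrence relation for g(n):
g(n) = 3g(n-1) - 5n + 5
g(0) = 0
First-order linear with linear forcing.
Homogeneous solution: g_h(n) = A·(3)^n.
Try particular g_p(n) = pn + q. Substituting:
  pn + q = 3(p(n-1) + q) - 5n + 5.
Matching the n-coefficient: p = 3p - 5 ⇒ p = \frac{5}{2}.
Matching constants: q = -3p + 3q + 5 ⇒ q = \frac{5}{4}.
General: g(n) = A·(3)^n + \frac{5 n}{2} + \frac{5}{4}.
Apply g(0) = 0: A + \frac{5}{4} = 0 ⇒ A = - \frac{5}{4}.
So g(n) = - \frac{5 \cdot 3^{n}}{4} + \frac{5 n}{2} + \frac{5}{4}.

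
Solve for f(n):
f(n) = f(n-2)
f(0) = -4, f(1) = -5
Characteristic equation: x² - 1 = 0, which factors as (x - (-1))(x - (1)) = 0.
Roots r₁ = -1, r₂ = 1 (distinct).
General solution: f(n) = A·(-1)^n + B·(1)^n.
From f(0) = -4: A + B = -4.
From f(1) = -5: -A + B = -5.
Solving: A = \frac{1}{2}, B = - \frac{9}{2}.
So f(n) = \frac{\left(-1\right)^{n}}{2} - \frac{9}{2}.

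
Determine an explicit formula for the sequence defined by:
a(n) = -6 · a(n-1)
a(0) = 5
Pure geometric recurrence with ratio -6.
By induction a(n) = a(0) · (-6)^n = 5 \left(-6\right)^{n}.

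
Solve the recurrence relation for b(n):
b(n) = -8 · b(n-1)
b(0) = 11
Pure geometric recurrence with ratio -8.
By induction b(n) = b(0) · (-8)^n = 11 \left(-8\right)^{n}.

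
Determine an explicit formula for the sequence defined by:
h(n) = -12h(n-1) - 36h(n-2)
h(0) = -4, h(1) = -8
Characteristic equation: x² + 12x + 36 = 0, which is (x - (-6))².
Repeated root r = -6.
General solution: h(n) = (A + Bn)·(-6)^n.
From h(0) = -4: A = -4.
From h(1) = -8: (A + B)·(-6) = -8 ⇒ B = \frac{16}{3}.
So h(n) = \left(\frac{16 n}{3} - 4\right) \cdot (-6)^n.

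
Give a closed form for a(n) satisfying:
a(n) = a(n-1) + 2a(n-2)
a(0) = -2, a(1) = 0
Characteristic equation: x² - x - 2 = 0, which factors as (x - (-1))(x - (2)) = 0.
Roots r₁ = -1, r₂ = 2 (distinct).
General solution: a(n) = A·(-1)^n + B·(2)^n.
From a(0) = -2: A + B = -2.
From a(1) = 0: -A + 2B = 0.
Solving: A = - \frac{4}{3}, B = - \frac{2}{3}.
So a(n) = - \frac{4 \left(-1\right)^{n}}{3} - \frac{2 \cdot 2^{n}}{3}.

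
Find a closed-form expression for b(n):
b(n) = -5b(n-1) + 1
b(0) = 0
First-order linear non-homogeneous.
Homogeneous solution: b_h(n) = A·(-5)^n.
Try constant particular solution b_p = K: K = -5K + 1 ⇒ K = \frac{1}{6}.
General: b(n) = A·(-5)^n + \frac{1}{6}.
Apply b(0) = 0: A + \frac{1}{6} = 0 ⇒ A = - \frac{1}{6}.
So b(n) = \frac{1}{6} - \frac{\left(-5\right)^{n}}{6}.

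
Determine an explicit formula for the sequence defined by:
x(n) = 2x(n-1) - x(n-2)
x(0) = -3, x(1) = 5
Characteristic equation: x² - 2x + 1 = 0, which is (x - (1))².
Repeated root r = 1.
General solution: x(n) = (A + Bn)·(1)^n.
From x(0) = -3: A = -3.
From x(1) = 5: (A + B)·(1) = 5 ⇒ B = 8.
So x(n) = \left(8 n - 3\right) \cdot (1)^n.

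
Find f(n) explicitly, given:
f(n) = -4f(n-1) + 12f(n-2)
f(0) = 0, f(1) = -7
Characteristic equation: x² + 4x - 12 = 0, which factors as (x - (-6))(x - (2)) = 0.
Roots r₁ = -6, r₂ = 2 (distinct).
General solution: f(n) = A·(-6)^n + B·(2)^n.
From f(0) = 0: A + B = 0.
From f(1) = -7: -6A + 2B = -7.
Solving: A = \frac{7}{8}, B = - \frac{7}{8}.
So f(n) = \frac{7 \left(-6\right)^{n}}{8} - \frac{7 \cdot 2^{n}}{8}.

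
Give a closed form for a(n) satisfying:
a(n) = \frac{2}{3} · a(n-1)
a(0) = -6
Pure geometric recurrence with ratio \frac{2}{3}.
By induction a(n) = a(0) · (\frac{2}{3})^n = - 6 \left(\frac{2}{3}\right)^{n}.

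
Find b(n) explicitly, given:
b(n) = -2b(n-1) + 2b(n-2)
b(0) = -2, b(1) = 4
Characteristic equation: x² + 2x - 2 = 0.
Discriminant Δ = (-2)² + 4·(2) = 12.
Roots r₁,₂ = (-2 ± √12)/2, so r₁ = -1 + \sqrt{3}, r₂ = - \sqrt{3} - 1.
General solution: b(n) = A·r₁^n + B·r₂^n.
From the initial conditions, A + B = -2 and r₁A + r₂B = 4.
Since r₁ - r₂ = √12: A = (4 - (-2)r₂)/√12 = -1 + \frac{\sqrt{3}}{3}, and B = -2 - A = -1 - \frac{\sqrt{3}}{3}.
So b(n) = \left(-1 + \frac{\sqrt{3}}{3}\right)\left(-1 + \sqrt{3}\right)^n + \left(-1 - \frac{\sqrt{3}}{3}\right)\left(- \sqrt{3} - 1\right)^n.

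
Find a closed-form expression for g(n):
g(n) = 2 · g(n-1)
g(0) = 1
Pure geometric recurrence with ratio 2.
By induction g(n) = g(0) · (2)^n = 2^{n}.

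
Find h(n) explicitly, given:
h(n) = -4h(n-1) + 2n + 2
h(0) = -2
First-order linear with linear forcing.
Homogeneous solution: h_h(n) = A·(-4)^n.
Try particular h_p(n) = pn + q. Substituting:
  pn + q = -4(p(n-1) + q) + 2n + 2.
Matching the n-coefficient: p = -4p + 2 ⇒ p = \frac{2}{5}.
Matching constants: q = 4p - 4q + 2 ⇒ q = \frac{18}{25}.
General: h(n) = A·(-4)^n + \frac{2 n}{5} + \frac{18}{25}.
Apply h(0) = -2: A + \frac{18}{25} = -2 ⇒ A = - \frac{68}{25}.
So h(n) = - \frac{68 \left(-4\right)^{n}}{25} + \frac{2 n}{5} + \frac{18}{25}.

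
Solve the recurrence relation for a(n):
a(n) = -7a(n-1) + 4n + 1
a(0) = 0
First-order linear with linear forcing.
Homogeneous solution: a_h(n) = A·(-7)^n.
Try particular a_p(n) = pn + q. Substituting:
  pn + q = -7(p(n-1) + q) + 4n + 1.
Matching the n-coefficient: p = -7p + 4 ⇒ p = \frac{1}{2}.
Matching constants: q = 7p - 7q + 1 ⇒ q = \frac{9}{16}.
General: a(n) = A·(-7)^n + \frac{n}{2} + \frac{9}{16}.
Apply a(0) = 0: A + \frac{9}{16} = 0 ⇒ A = - \frac{9}{16}.
So a(n) = - \frac{9 \left(-7\right)^{n}}{16} + \frac{n}{2} + \frac{9}{16}.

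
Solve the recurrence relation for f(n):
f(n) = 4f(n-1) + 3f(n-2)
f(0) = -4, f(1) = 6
Characteristic equation: x² - 4x - 3 = 0.
Discriminant Δ = (4)² + 4·(3) = 28.
Roots r₁,₂ = (4 ± √28)/2, so r₁ = 2 + \sqrt{7}, r₂ = 2 - \sqrt{7}.
General solution: f(n) = A·r₁^n + B·r₂^n.
From the initial conditions, A + B = -4 and r₁A + r₂B = 6.
Since r₁ - r₂ = √28: A = (6 - (-4)r₂)/√28 = -2 + \sqrt{7}, and B = -4 - A = - \sqrt{7} - 2.
So f(n) = \left(-2 + \sqrt{7}\right)\left(2 + \sqrt{7}\right)^n + \left(- \sqrt{7} - 2\right)\left(2 - \sqrt{7}\right)^n.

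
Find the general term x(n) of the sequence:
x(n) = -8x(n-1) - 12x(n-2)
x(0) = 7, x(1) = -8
Characteristic equation: x² + 8x + 12 = 0, which factors as (x - (-2))(x - (-6)) = 0.
Roots r₁ = -2, r₂ = -6 (distinct).
General solution: x(n) = A·(-2)^n + B·(-6)^n.
From x(0) = 7: A + B = 7.
From x(1) = -8: -2A - 6B = -8.
Solving: A = \frac{17}{2}, B = - \frac{3}{2}.
So x(n) = \frac{17 \left(-2\right)^{n}}{2} - \frac{3 \left(-6\right)^{n}}{2}.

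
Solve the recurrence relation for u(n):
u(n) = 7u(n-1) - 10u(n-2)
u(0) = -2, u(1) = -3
Characteristic equation: x² - 7x + 10 = 0, which factors as (x - (2))(x - (5)) = 0.
Roots r₁ = 2, r₂ = 5 (distinct).
General solution: u(n) = A·(2)^n + B·(5)^n.
From u(0) = -2: A + B = -2.
From u(1) = -3: 2A + 5B = -3.
Solving: A = - \frac{7}{3}, B = \frac{1}{3}.
So u(n) = - \frac{7 \cdot 2^{n}}{3} + \frac{5^{n}}{3}.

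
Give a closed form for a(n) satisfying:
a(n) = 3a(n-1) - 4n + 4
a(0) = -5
First-order linear with linear forcing.
Homogeneous solution: a_h(n) = A·(3)^n.
Try particular a_p(n) = pn + q. Substituting:
  pn + q = 3(p(n-1) + q) - 4n + 4.
Matching the n-coefficient: p = 3p - 4 ⇒ p = 2.
Matching constants: q = -3p + 3q + 4 ⇒ q = 1.
General: a(n) = A·(3)^n + 2 n + 1.
Apply a(0) = -5: A + 1 = -5 ⇒ A = -6.
So a(n) = - 6 \cdot 3^{n} + 2 n + 1.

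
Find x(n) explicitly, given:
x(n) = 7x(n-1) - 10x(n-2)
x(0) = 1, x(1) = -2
Characteristic equation: x² - 7x + 10 = 0, which factors as (x - (5))(x - (2)) = 0.
Roots r₁ = 5, r₂ = 2 (distinct).
General solution: x(n) = A·(5)^n + B·(2)^n.
From x(0) = 1: A + B = 1.
From x(1) = -2: 5A + 2B = -2.
Solving: A = - \frac{4}{3}, B = \frac{7}{3}.
So x(n) = \frac{7 \cdot 2^{n}}{3} - \frac{4 \cdot 5^{n}}{3}.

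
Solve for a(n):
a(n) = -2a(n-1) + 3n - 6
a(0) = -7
First-order linear with linear forcing.
Homogeneous solution: a_h(n) = A·(-2)^n.
Try particular a_p(n) = pn + q. Substituting:
  pn + q = -2(p(n-1) + q) + 3n - 6.
Matching the n-coefficient: p = -2p + 3 ⇒ p = 1.
Matching constants: q = 2p - 2q - 6 ⇒ q = - \frac{4}{3}.
General: a(n) = A·(-2)^n + n - \frac{4}{3}.
Apply a(0) = -7: A - \frac{4}{3} = -7 ⇒ A = - \frac{17}{3}.
So a(n) = - \frac{17 \left(-2\right)^{n}}{3} + n - \frac{4}{3}.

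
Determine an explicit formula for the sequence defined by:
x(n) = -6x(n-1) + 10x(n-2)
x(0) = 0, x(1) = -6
Characteristic equation: x² + 6x - 10 = 0.
Discriminant Δ = (-6)² + 4·(10) = 76.
Roots r₁,₂ = (-6 ± √76)/2, so r₁ = -3 + \sqrt{19}, r₂ = - \sqrt{19} - 3.
General solution: x(n) = A·r₁^n + B·r₂^n.
From the initial conditions, A + B = 0 and r₁A + r₂B = -6.
Since r₁ - r₂ = √76: A = (-6 - (0)r₂)/√76 = - \frac{3 \sqrt{19}}{19}, and B = 0 - A = \frac{3 \sqrt{19}}{19}.
So x(n) = \left(- \frac{3 \sqrt{19}}{19}\right)\left(-3 + \sqrt{19}\right)^n + \left(\frac{3 \sqrt{19}}{19}\right)\left(- \sqrt{19} - 3\right)^n.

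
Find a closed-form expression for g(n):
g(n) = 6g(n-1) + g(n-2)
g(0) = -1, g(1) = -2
Characteristic equation: x² - 6x - 1 = 0.
Discriminant Δ = (6)² + 4·(1) = 40.
Roots r₁,₂ = (6 ± √40)/2, so r₁ = 3 + \sqrt{10}, r₂ = 3 - \sqrt{10}.
General solution: g(n) = A·r₁^n + B·r₂^n.
From the initial conditions, A + B = -1 and r₁A + r₂B = -2.
Since r₁ - r₂ = √40: A = (-2 - (-1)r₂)/√40 = - \frac{1}{2} + \frac{\sqrt{10}}{20}, and B = -1 - A = - \frac{1}{2} - \frac{\sqrt{10}}{20}.
So g(n) = \left(- \frac{1}{2} + \frac{\sqrt{10}}{20}\right)\left(3 + \sqrt{10}\right)^n + \left(- \frac{1}{2} - \frac{\sqrt{10}}{20}\right)\left(3 - \sqrt{10}\right)^n.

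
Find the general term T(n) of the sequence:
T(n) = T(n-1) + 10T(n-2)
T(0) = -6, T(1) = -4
Characteristic equation: x² - x - 10 = 0.
Discriminant Δ = (1)² + 4·(10) = 41.
Roots r₁,₂ = (1 ± √41)/2, so r₁ = \frac{1}{2} + \frac{\sqrt{41}}{2}, r₂ = \frac{1}{2} - \frac{\sqrt{41}}{2}.
General solution: T(n) = A·r₁^n + B·r₂^n.
From the initial conditions, A + B = -6 and r₁A + r₂B = -4.
Since r₁ - r₂ = √41: A = (-4 - (-6)r₂)/√41 = -3 - \frac{\sqrt{41}}{41}, and B = -6 - A = -3 + \frac{\sqrt{41}}{41}.
So T(n) = \left(-3 - \frac{\sqrt{41}}{41}\right)\left(\frac{1}{2} + \frac{\sqrt{41}}{2}\right)^n + \left(-3 + \frac{\sqrt{41}}{41}\right)\left(\frac{1}{2} - \frac{\sqrt{41}}{2}\right)^n.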